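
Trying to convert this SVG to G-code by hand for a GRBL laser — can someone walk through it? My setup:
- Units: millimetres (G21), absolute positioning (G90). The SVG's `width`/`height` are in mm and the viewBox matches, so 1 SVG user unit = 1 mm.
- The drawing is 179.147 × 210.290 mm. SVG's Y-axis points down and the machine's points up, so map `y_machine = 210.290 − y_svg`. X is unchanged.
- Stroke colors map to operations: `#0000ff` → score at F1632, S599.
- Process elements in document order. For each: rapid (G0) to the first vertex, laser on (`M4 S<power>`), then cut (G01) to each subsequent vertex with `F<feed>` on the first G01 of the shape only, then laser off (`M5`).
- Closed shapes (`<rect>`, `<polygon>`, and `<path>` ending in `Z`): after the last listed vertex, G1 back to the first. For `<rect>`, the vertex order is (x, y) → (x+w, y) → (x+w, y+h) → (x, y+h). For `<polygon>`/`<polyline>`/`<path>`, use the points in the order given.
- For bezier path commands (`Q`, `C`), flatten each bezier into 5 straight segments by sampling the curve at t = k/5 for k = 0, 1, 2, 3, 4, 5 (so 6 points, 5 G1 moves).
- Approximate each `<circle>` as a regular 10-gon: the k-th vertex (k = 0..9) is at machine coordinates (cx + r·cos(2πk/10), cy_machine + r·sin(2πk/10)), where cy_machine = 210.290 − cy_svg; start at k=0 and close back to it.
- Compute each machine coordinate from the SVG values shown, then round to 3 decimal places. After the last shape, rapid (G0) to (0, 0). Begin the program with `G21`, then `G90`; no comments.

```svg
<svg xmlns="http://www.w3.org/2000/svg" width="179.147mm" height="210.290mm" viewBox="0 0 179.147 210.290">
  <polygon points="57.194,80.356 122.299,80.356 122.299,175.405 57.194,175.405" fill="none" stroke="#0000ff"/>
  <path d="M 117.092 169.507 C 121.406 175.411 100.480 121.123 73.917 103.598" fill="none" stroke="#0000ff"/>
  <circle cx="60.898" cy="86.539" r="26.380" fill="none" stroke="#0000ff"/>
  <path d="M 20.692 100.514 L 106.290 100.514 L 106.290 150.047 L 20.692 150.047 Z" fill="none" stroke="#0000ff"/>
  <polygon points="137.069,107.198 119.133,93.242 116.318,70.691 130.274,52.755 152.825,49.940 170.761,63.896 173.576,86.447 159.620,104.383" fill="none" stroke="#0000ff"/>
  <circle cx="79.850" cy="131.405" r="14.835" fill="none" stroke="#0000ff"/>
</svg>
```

Since the viewBox matches the mm dimensions, user units are millimetres directly. The only transform is the Y-flip y_m = 210.290 − y_svg.

Shape 1 is a rectangle drawn with `<polygon>`. Its stroke #0000ff means score at S599, F1632. After flipping Y the toolpath is (57.194,129.934) → (122.299,129.934) → (122.299,34.885) → (57.194,34.885) → (57.194,129.934), returning to the start.

Shape 2 is a cubic bezier drawn with `<path>`. Its stroke #0000ff means score at S599, F1632. After flipping Y the toolpath is (117.092,40.783) → (116.808,43.688) → (111.408,56.385) → (101.832,74.221) → (89.022,92.541) → (73.917,106.692).

Shape 3 is a circle drawn with `<circle>`. Its stroke #0000ff means score at S599, F1632. After flipping Y the toolpath is (87.278,123.751) → (82.240,139.257) → (69.050,148.840) → (52.746,148.840) → (39.556,139.257) → (34.518,123.751) → (39.556,108.245) → (52.746,98.662) → (69.050,98.662) → (82.240,108.245) → (87.278,123.751), returning to the start.

Shape 4 is a rectangle drawn with `<path>`. Its stroke #0000ff means score at S599, F1632. After flipping Y the toolpath is (20.692,109.776) → (106.290,109.776) → (106.290,60.243) → (20.692,60.243) → (20.692,109.776), returning to the start.

Shape 5 is a regular polygon drawn with `<polygon>`. Its stroke #0000ff means score at S599, F1632. After flipping Y the toolpath is (137.069,103.092) → (119.133,117.048) → (116.318,139.599) → (130.274,157.535) → (152.825,160.350) → (170.761,146.394) → (173.576,123.843) → (159.620,105.907) → (137.069,103.092), returning to the start.

Shape 6 is a circle drawn with `<circle>`. Its stroke #0000ff means score at S599, F1632. After flipping Y the toolpath is (94.685,78.885) → (91.852,87.605) → (84.434,92.994) → (75.266,92.994) → (67.848,87.605) → (65.015,78.885) → (67.848,70.165) → (75.266,64.776) → (84.434,64.776) → (91.852,70.165) → (94.685,78.885), returning to the start.

G21
G90
G0 X57.194 Y129.934
M4 S599
G01 X122.299 Y129.934 F1632
G01 X122.299 Y34.885
G01 X57.194 Y34.885
G01 X57.194 Y129.934
M5
G0 X117.092 Y40.783
M4 S599
G01 X116.808 Y43.688 F1632
G01 X111.408 Y56.385
G01 X101.832 Y74.221
G01 X89.022 Y92.541
G01 X73.917 Y106.692
M5
G0 X87.278 Y123.751
M4 S599
G01 X82.240 Y139.257 F1632
G01 X69.050 Y148.840
G01 X52.746 Y148.840
G01 X39.556 Y139.257
G01 X34.518 Y123.751
G01 X39.556 Y108.245
G01 X52.746 Y98.662
G01 X69.050 Y98.662
G01 X82.240 Y108.245
G01 X87.278 Y123.751
M5
G0 X20.692 Y109.776
M4 S599
G01 X106.290 Y109.776 F1632
G01 X106.290 Y60.243
G01 X20.692 Y60.243
G01 X20.692 Y109.776
M5
G0 X137.069 Y103.092
M4 S599
G01 X119.133 Y117.048 F1632
G01 X116.318 Y139.599
G01 X130.274 Y157.535
G01 X152.825 Y160.350
G01 X170.761 Y146.394
G01 X173.576 Y123.843
G01 X159.620 Y105.907
G01 X137.069 Y103.092
M5
G0 X94.685 Y78.885
M4 S599
G01 X91.852 Y87.605 F1632
G01 X84.434 Y92.994
G01 X75.266 Y92.994
G01 X67.848 Y87.605
G01 X65.015 Y78.885
G01 X67.848 Y70.165
G01 X75.266 Y64.776
G01 X84.434 Y64.776
G01 X91.852 Y70.165
G01 X94.685 Y78.885
M5
G0 X0.000 Y0.000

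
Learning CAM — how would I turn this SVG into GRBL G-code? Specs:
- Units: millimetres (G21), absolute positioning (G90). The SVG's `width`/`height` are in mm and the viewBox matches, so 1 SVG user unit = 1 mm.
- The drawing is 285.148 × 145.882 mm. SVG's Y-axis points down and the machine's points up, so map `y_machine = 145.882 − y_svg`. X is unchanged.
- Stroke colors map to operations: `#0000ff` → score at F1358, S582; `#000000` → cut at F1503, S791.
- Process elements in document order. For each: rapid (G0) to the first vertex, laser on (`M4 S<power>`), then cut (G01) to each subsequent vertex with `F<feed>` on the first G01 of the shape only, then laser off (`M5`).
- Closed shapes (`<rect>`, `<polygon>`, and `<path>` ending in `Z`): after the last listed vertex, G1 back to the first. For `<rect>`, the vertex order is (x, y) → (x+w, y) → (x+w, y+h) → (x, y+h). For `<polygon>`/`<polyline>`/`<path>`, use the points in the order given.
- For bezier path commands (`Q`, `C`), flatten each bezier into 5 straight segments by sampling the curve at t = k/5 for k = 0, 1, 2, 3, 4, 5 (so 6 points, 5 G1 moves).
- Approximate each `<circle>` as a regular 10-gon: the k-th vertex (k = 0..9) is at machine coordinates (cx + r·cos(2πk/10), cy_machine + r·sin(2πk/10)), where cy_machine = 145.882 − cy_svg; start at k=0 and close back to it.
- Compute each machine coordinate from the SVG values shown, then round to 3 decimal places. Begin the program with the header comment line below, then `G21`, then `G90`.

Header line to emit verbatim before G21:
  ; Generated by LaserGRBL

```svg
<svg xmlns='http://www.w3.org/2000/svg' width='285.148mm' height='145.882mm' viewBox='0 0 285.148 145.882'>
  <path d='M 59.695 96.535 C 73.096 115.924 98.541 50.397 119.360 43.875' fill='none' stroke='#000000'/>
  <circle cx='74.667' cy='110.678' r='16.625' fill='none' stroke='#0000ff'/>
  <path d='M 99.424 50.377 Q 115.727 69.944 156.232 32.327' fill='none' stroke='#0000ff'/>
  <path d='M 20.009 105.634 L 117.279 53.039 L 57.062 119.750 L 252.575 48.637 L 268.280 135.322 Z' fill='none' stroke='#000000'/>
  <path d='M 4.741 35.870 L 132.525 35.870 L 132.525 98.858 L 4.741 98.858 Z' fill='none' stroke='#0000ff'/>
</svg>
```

; Generated by LaserGRBL
G21
G90
G0 X59.695 Y49.347
M4 S791
G01 X69.048 Y46.752 F1503
G01 X80.490 Y57.629
G01 X93.224 Y75.069
G01 X106.447 Y92.165
G01 X119.360 Y102.007
M5
G0 X91.292 Y35.204
M4 S582
G01 X88.117 Y44.976 F1358
G01 X79.804 Y51.015
G01 X69.530 Y51.015
G01 X61.217 Y44.976
G01 X58.042 Y35.204
G01 X61.217 Y25.432
G01 X69.530 Y19.393
G01 X79.804 Y19.393
G01 X88.117 Y25.432
G01 X91.292 Y35.204
M5
G0 X99.424 Y95.505
M4 S582
G01 X106.913 Y89.966 F1358
G01 X116.339 Y89.001
G01 X127.700 Y92.611
G01 X140.998 Y100.796
G01 X156.232 Y113.555
M5
G0 X20.009 Y40.248
M4 S791
G01 X117.279 Y92.843 F1503
G01 X57.062 Y26.132
G01 X252.575 Y97.245
G01 X268.280 Y10.560
G01 X20.009 Y40.248
M5
G0 X4.741 Y110.012
M4 S582
G01 X132.525 Y110.012 F1358
G01 X132.525 Y47.024
G01 X4.741 Y47.024
G01 X4.741 Y110.012
M5

1 u = 1 mm; y_m = 145.882 − y.

[1] `<path>` cubic bezier, #000000→cut S791 F1503: (59.695,49.347) → (69.048,46.752) → (80.490,57.629) → (93.224,75.069) → (106.447,92.165) → (119.360,102.007)

[2] `<circle>` circle, #0000ff→score S582 F1358: (91.292,35.204) → (88.117,44.976) → (79.804,51.015) → (69.530,51.015) → (61.217,44.976) → (58.042,35.204) → (61.217,25.432) → (69.530,19.393) → (79.804,19.393) → (88.117,25.432) → (91.292,35.204) (closed)

[3] `<path>` quadratic bezier, #0000ff→score S582 F1358: (99.424,95.505) → (106.913,89.966) → (116.339,89.001) → (127.700,92.611) → (140.998,100.796) → (156.232,113.555)

[4] `<path>` closed polygon, #000000→cut S791 F1503: (20.009,40.248) → (117.279,92.843) → (57.062,26.132) → (252.575,97.245) → (268.280,10.560) → (20.009,40.248) (closed)

[5] `<path>` rectangle, #0000ff→score S582 F1358: (4.741,110.012) → (132.525,110.012) → (132.525,47.024) → (4.741,47.024) → (4.741,110.012) (closed)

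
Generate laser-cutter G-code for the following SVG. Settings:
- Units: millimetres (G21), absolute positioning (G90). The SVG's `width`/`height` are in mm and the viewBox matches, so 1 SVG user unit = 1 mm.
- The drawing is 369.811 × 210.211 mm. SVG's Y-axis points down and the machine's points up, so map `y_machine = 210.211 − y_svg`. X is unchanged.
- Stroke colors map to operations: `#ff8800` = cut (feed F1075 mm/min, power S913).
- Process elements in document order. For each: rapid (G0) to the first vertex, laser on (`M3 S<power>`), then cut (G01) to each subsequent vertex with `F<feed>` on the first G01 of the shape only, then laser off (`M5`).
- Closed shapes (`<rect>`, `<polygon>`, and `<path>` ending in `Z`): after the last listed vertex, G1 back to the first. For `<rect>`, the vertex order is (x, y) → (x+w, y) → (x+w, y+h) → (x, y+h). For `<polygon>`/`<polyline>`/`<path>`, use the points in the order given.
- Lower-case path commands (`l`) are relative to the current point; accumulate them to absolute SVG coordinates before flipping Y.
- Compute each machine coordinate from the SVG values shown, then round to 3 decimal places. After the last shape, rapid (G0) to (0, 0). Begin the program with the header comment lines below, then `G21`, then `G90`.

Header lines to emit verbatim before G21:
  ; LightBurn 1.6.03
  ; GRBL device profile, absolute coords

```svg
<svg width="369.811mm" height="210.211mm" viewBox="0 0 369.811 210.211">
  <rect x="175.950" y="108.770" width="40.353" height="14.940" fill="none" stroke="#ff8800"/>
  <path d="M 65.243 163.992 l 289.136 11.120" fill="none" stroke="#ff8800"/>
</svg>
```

; LightBurn 1.6.03
; GRBL device profile, absolute coords
G21
G90
G0 X175.950 Y101.441
M3 S913
G01 X216.303 Y101.441 F1075
G01 X216.303 Y86.501
G01 X175.950 Y86.501
G01 X175.950 Y101.441
M5
G0 X65.243 Y46.219
M3 S913
G01 X354.379 Y35.099 F1075
M5
G0 X0.000 Y0.000

viewBox `0 0 369.811 210.211` with mm width/height → 1 unit = 1 mm. Flip: y_m = 210.211 − y_svg.

**Shape 1** — `<rect>` rectangle, stroke `#ff8800` → cut (S913, F1075). Machine vertices: (175.950,101.441) → (216.303,101.441) → (216.303,86.501) → (175.950,86.501) → (175.950,101.441). Closed: final G1 returns to the first vertex.

**Shape 2** — `<path>` line segment, stroke `#ff8800` → cut (S913, F1075). Machine vertices: (65.243,46.219) → (354.379,35.099). Open path.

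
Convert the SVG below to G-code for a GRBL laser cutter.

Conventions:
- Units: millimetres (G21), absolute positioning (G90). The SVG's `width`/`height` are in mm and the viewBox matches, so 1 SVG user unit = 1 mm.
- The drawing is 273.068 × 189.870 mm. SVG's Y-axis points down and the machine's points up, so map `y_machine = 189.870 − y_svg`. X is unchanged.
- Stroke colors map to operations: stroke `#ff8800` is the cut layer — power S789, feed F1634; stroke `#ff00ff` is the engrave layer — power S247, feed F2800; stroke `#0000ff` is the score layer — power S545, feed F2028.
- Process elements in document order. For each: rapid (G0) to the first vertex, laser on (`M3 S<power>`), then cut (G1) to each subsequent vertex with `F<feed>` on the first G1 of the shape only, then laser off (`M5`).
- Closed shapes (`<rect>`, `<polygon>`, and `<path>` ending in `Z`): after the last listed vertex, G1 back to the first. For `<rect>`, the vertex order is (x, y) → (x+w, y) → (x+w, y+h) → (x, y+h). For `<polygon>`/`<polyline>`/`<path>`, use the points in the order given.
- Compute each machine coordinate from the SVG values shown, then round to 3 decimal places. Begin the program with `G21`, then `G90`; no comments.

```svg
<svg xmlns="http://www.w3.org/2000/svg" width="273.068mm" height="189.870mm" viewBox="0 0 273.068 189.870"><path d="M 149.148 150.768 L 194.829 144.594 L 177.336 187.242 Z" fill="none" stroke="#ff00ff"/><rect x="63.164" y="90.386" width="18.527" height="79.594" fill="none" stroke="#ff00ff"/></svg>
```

Since the viewBox matches the mm dimensions, user units are millimetres directly. The only transform is the Y-flip y_m = 189.870 − y_svg.

Shape 1 is a regular polygon drawn with `<path>`. Its stroke #ff00ff means engrave at S247, F2800. After flipping Y the toolpath is (149.148,39.102) → (194.829,45.276) → (177.336,2.628) → (149.148,39.102), returning to the start.

Shape 2 is a rectangle drawn with `<rect>`. Its stroke #ff00ff means engrave at S247, F2800. After flipping Y the toolpath is (63.164,99.484) → (81.691,99.484) → (81.691,19.890) → (63.164,19.890) → (63.164,99.484), returning to the start.

G21
G90
G0 X149.148 Y39.102
M3 S247
G1 X194.829 Y45.276 F2800
G1 X177.336 Y2.628
G1 X149.148 Y39.102
M5
G0 X63.164 Y99.484
M3 S247
G1 X81.691 Y99.484 F2800
G1 X81.691 Y19.890
G1 X63.164 Y19.890
G1 X63.164 Y99.484
M5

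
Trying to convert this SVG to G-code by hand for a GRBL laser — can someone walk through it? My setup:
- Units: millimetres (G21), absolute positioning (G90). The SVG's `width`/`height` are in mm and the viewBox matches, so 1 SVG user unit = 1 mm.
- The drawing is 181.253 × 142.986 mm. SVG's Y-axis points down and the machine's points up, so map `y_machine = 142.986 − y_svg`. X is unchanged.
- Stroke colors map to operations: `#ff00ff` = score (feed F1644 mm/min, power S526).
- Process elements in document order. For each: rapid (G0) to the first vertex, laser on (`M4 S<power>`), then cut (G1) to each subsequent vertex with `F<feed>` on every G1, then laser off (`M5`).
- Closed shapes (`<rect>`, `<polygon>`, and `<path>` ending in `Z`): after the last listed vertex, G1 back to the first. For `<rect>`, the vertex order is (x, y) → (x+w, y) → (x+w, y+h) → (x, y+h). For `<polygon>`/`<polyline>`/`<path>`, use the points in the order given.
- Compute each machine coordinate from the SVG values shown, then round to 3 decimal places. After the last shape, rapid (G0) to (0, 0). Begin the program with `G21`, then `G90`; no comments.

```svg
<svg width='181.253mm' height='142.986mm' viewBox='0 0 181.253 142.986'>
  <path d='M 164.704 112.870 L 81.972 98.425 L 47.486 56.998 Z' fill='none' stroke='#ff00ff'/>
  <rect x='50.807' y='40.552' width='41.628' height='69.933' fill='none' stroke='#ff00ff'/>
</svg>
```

1 u = 1 mm; y_m = 142.986 − y.

[1] `<path>` closed polygon, #ff00ff→score S526 F1644: (164.704,30.116) → (81.972,44.561) → (47.486,85.988) → (164.704,30.116) (closed)

[2] `<rect>` rectangle, #ff00ff→score S526 F1644: (50.807,102.434) → (92.435,102.434) → (92.435,32.501) → (50.807,32.501) → (50.807,102.434) (closed)

G21
G90
G0 X164.704 Y30.116
M4 S526
G1 X81.972 Y44.561 F1644
G1 X47.486 Y85.988 F1644
G1 X164.704 Y30.116 F1644
M5
G0 X50.807 Y102.434
M4 S526
G1 X92.435 Y102.434 F1644
G1 X92.435 Y32.501 F1644
G1 X50.807 Y32.501 F1644
G1 X50.807 Y102.434 F1644
M5
G0 X0.000 Y0.000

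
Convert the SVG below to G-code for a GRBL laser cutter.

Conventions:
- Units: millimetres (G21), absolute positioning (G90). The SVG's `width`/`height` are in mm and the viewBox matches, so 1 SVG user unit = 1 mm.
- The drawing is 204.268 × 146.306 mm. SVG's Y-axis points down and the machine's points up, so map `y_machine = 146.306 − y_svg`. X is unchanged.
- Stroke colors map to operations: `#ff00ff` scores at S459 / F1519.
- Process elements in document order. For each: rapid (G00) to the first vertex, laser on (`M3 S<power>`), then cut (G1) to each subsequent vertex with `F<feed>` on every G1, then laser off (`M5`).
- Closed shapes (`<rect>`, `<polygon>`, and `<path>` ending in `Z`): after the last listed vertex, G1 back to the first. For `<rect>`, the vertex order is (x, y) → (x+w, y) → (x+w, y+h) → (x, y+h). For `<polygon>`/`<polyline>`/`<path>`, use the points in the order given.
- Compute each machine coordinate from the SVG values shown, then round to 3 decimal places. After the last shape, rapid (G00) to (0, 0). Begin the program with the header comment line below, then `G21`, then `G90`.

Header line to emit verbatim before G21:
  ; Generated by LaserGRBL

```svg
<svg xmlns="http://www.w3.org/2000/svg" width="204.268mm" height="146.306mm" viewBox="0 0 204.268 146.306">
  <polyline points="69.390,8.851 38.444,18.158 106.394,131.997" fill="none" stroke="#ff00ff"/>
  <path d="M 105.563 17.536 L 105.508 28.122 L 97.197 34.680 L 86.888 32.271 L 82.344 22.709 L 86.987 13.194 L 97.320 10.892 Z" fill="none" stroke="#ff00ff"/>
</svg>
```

Since the viewBox matches the mm dimensions, user units are millimetres directly. The only transform is the Y-flip y_m = 146.306 − y_svg.

Shape 1 is a open polyline drawn with `<polyline>`. Its stroke #ff00ff means score at S459, F1519. After flipping Y the toolpath is (69.390,137.455) → (38.444,128.148) → (106.394,14.309).

Shape 2 is a regular polygon drawn with `<path>`. Its stroke #ff00ff means score at S459, F1519. After flipping Y the toolpath is (105.563,128.770) → (105.508,118.184) → (97.197,111.626) → (86.888,114.035) → (82.344,123.597) → (86.987,133.112) → (97.320,135.414) → (105.563,128.770), returning to the start.

; Generated by LaserGRBL
G21
G90
G00 X69.390 Y137.455
M3 S459
G1 X38.444 Y128.148 F1519
G1 X106.394 Y14.309 F1519
M5
G00 X105.563 Y128.770
M3 S459
G1 X105.508 Y118.184 F1519
G1 X97.197 Y111.626 F1519
G1 X86.888 Y114.035 F1519
G1 X82.344 Y123.597 F1519
G1 X86.987 Y133.112 F1519
G1 X97.320 Y135.414 F1519
G1 X105.563 Y128.770 F1519
M5
G00 X0.000 Y0.000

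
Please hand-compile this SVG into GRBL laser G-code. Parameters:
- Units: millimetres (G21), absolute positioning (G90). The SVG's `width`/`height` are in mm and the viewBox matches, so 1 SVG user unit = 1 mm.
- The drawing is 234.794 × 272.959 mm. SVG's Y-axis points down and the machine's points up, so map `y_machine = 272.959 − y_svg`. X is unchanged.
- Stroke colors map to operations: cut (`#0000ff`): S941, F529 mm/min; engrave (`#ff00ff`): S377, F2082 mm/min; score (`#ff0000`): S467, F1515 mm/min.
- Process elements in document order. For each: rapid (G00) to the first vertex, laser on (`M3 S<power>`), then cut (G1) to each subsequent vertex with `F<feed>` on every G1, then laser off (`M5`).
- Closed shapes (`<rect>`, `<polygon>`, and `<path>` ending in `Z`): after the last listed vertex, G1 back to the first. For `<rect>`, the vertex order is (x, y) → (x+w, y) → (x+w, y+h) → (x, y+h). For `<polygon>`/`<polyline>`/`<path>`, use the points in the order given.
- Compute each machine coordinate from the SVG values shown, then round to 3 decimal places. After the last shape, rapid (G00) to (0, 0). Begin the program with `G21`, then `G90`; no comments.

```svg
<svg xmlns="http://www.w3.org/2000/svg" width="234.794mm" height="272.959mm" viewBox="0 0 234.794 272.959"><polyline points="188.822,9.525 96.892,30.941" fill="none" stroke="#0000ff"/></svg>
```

G21
G90
G00 X188.822 Y263.434
M3 S941
G1 X96.892 Y242.018 F529
M5
G00 X0.000 Y0.000

1 u = 1 mm; y_m = 272.959 − y.

[1] `<polyline>` line segment, #0000ff→cut S941 F529: (188.822,263.434) → (96.892,242.018)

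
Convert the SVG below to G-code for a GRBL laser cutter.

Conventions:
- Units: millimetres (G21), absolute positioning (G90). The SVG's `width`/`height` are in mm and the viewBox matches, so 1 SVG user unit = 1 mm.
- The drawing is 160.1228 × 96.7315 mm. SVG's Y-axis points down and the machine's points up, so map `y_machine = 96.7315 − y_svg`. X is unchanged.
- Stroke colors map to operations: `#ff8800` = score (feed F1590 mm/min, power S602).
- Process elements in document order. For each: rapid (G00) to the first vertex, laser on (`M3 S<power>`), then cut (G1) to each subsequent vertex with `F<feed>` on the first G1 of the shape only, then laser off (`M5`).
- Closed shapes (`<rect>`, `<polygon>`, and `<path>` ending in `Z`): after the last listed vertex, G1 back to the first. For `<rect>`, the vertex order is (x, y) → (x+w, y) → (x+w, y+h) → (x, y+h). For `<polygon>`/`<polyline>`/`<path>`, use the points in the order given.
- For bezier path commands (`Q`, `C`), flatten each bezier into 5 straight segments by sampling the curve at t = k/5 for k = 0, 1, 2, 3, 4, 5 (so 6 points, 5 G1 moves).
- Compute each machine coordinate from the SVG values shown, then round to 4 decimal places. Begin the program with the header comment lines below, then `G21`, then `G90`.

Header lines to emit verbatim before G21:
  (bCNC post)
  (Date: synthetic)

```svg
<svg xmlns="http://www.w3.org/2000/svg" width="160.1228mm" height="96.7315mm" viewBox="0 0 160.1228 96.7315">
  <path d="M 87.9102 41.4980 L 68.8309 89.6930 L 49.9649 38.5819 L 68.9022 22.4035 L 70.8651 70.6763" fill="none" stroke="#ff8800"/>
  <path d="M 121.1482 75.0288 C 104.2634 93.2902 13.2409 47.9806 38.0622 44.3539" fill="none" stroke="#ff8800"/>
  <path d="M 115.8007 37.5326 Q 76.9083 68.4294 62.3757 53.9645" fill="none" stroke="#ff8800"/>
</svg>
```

(bCNC post)
(Date: synthetic)
G21
G90
G00 X87.9102 Y55.2335
M3 S602
G1 X68.8309 Y7.0385 F1590
G1 X49.9649 Y58.1496
G1 X68.9022 Y74.3280
G1 X70.8651 Y26.0552
M5
G00 X121.1482 Y21.7027
M3 S602
G1 X103.6406 Y17.5323 F1590
G1 X77.4592 Y23.5669
G1 X51.7228 Y34.7540
G1 X35.5508 Y46.0417
G1 X38.0622 Y52.3776
M5
G00 X115.8007 Y59.1989
M3 S602
G1 X101.2181 Y48.6546 F1590
G1 X88.5843 Y41.7393
G1 X77.8993 Y38.4530
G1 X69.1631 Y38.7955
G1 X62.3757 Y42.7670
M5

1 u = 1 mm; y_m = 96.7315 − y.

[1] `<path>` open polyline, #ff8800→score S602 F1590: (87.9102,55.2335) → (68.8309,7.0385) → (49.9649,58.1496) → (68.9022,74.3280) → (70.8651,26.0552)

[2] `<path>` cubic bezier, #ff8800→score S602 F1590: (121.1482,21.7027) → (103.6406,17.5323) → (77.4592,23.5669) → (51.7228,34.7540) → (35.5508,46.0417) → (38.0622,52.3776)

[3] `<path>` quadratic bezier, #ff8800→score S602 F1590: (115.8007,59.1989) → (101.2181,48.6546) → (88.5843,41.7393) → (77.8993,38.4530) → (69.1631,38.7955) → (62.3757,42.7670)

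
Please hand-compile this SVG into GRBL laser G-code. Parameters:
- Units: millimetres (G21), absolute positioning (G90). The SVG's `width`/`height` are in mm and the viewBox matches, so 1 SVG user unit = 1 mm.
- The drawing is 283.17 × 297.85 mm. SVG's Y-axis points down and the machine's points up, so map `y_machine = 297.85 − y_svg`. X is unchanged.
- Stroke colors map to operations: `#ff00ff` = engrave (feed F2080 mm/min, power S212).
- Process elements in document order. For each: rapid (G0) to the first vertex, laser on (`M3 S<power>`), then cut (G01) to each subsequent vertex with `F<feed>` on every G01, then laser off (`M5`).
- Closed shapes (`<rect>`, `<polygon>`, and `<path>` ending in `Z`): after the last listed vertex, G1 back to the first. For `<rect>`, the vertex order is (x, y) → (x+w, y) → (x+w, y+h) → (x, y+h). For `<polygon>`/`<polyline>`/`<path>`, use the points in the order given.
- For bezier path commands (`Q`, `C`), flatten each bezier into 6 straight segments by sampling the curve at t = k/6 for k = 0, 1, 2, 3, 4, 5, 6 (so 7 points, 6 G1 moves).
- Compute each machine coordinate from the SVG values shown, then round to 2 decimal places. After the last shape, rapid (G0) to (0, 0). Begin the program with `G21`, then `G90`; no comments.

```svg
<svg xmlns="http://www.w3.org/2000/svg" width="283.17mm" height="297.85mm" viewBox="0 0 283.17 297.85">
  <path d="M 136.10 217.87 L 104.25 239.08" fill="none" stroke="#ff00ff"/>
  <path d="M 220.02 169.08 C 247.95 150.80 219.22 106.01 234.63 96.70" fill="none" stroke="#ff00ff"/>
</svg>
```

G21
G90
G0 X136.10 Y79.98
M3 S212
G01 X104.25 Y58.77 F2080
M5
G0 X220.02 Y128.77
M3 S212
G01 X229.73 Y139.83 F2080
G01 X232.80 Y153.59 F2080
G01 X232.02 Y168.32 F2080
G01 X230.20 Y182.31 F2080
G01 X230.14 Y193.83 F2080
G01 X234.63 Y201.15 F2080
M5
G0 X0.00 Y0.00

viewBox `0 0 283.17 297.85` with mm width/height → 1 unit = 1 mm. Flip: y_m = 297.85 − y_svg.

**Shape 1** — `<path>` line segment, stroke `#ff00ff` → engrave (S212, F2080). Machine vertices: (136.10,79.98) → (104.25,58.77). Open path.

**Shape 2** — `<path>` cubic bezier, stroke `#ff00ff` → engrave (S212, F2080). Control points (SVG): P0=(220.02,169.08), P1=(247.95,150.80), P2=(219.22,106.01), P3=(234.63,96.70); sampled at t=k/6. Machine vertices: (220.02,128.77) → (229.73,139.83) → (232.80,153.59) → (232.02,168.32) → (230.20,182.31) → (230.14,193.83) → (234.63,201.15). Open path.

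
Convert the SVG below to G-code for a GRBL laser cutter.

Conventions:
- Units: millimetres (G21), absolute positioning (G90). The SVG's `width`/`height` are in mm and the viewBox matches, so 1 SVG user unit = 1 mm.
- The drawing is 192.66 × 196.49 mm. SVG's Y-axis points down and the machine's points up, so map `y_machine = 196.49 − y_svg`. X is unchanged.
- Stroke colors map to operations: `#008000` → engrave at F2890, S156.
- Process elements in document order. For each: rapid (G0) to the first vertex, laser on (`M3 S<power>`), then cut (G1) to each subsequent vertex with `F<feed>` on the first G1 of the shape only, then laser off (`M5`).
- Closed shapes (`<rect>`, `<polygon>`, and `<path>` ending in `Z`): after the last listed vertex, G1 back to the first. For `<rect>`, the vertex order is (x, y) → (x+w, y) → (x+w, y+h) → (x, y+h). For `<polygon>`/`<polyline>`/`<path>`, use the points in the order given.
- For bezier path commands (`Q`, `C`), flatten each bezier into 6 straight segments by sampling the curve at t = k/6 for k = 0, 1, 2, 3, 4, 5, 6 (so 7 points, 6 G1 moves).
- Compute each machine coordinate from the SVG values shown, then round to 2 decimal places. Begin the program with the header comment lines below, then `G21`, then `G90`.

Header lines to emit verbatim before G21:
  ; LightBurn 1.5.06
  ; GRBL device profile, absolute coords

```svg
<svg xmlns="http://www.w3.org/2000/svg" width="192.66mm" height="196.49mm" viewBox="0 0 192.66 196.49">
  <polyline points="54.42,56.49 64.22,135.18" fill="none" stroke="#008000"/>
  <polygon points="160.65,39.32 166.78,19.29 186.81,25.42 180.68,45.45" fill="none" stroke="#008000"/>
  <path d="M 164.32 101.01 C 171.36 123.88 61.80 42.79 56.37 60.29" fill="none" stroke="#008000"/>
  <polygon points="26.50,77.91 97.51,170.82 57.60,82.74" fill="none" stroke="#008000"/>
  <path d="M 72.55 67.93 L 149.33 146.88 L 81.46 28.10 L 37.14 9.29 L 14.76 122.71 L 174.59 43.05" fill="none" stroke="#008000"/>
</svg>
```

1 u = 1 mm; y_m = 196.49 − y.

[1] `<polyline>` line segment, #008000→engrave S156 F2890: (54.42,140.00) → (64.22,61.31)

[2] `<polygon>` regular polygon, #008000→engrave S156 F2890: (160.65,157.17) → (166.78,177.20) → (186.81,171.07) → (180.68,151.04) → (160.65,157.17) (closed)

[3] `<path>` cubic bezier, #008000→engrave S156 F2890: (164.32,95.48) → (159.15,91.77) → (140.67,99.76) → (115.02,113.83) → (88.33,128.34) → (66.74,137.67) → (56.37,136.20)

[4] `<polygon>` closed polygon, #008000→engrave S156 F2890: (26.50,118.58) → (97.51,25.67) → (57.60,113.75) → (26.50,118.58) (closed)

[5] `<path>` open polyline, #008000→engrave S156 F2890: (72.55,128.56) → (149.33,49.61) → (81.46,168.39) → (37.14,187.20) → (14.76,73.78) → (174.59,153.44)

; LightBurn 1.5.06
; GRBL device profile, absolute coords
G21
G90
G0 X54.42 Y140.00
M3 S156
G1 X64.22 Y61.31 F2890
M5
G0 X160.65 Y157.17
M3 S156
G1 X166.78 Y177.20 F2890
G1 X186.81 Y171.07
G1 X180.68 Y151.04
G1 X160.65 Y157.17
M5
G0 X164.32 Y95.48
M3 S156
G1 X159.15 Y91.77 F2890
G1 X140.67 Y99.76
G1 X115.02 Y113.83
G1 X88.33 Y128.34
G1 X66.74 Y137.67
G1 X56.37 Y136.20
M5
G0 X26.50 Y118.58
M3 S156
G1 X97.51 Y25.67 F2890
G1 X57.60 Y113.75
G1 X26.50 Y118.58
M5
G0 X72.55 Y128.56
M3 S156
G1 X149.33 Y49.61 F2890
G1 X81.46 Y168.39
G1 X37.14 Y187.20
G1 X14.76 Y73.78
G1 X174.59 Y153.44
M5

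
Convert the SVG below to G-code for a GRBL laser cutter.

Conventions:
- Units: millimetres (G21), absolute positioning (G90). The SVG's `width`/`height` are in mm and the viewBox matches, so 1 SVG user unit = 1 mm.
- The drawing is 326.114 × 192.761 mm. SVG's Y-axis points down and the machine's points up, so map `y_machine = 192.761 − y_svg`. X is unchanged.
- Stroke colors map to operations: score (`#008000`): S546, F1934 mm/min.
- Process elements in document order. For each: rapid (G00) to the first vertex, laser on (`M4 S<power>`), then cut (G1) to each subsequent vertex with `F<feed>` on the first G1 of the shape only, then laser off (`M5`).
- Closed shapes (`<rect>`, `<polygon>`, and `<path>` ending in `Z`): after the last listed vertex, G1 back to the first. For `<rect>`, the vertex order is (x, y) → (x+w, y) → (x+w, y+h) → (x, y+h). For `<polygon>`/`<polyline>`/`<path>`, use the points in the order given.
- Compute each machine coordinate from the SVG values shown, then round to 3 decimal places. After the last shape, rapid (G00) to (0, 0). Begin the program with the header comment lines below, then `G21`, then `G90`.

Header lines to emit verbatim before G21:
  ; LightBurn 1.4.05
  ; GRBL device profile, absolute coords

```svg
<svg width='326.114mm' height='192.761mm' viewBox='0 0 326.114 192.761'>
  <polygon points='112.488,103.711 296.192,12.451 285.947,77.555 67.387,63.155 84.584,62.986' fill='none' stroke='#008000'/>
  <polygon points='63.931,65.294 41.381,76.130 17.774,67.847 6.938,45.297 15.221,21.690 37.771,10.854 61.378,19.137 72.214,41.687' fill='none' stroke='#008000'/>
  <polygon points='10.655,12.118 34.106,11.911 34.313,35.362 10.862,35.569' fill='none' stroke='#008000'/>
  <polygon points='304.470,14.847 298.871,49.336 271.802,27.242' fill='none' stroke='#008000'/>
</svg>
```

; LightBurn 1.4.05
; GRBL device profile, absolute coords
G21
G90
G00 X112.488 Y89.050
M4 S546
G1 X296.192 Y180.310 F1934
G1 X285.947 Y115.206
G1 X67.387 Y129.606
G1 X84.584 Y129.775
G1 X112.488 Y89.050
M5
G00 X63.931 Y127.467
M4 S546
G1 X41.381 Y116.631 F1934
G1 X17.774 Y124.914
G1 X6.938 Y147.464
G1 X15.221 Y171.071
G1 X37.771 Y181.907
G1 X61.378 Y173.624
G1 X72.214 Y151.074
G1 X63.931 Y127.467
M5
G00 X10.655 Y180.643
M4 S546
G1 X34.106 Y180.850 F1934
G1 X34.313 Y157.399
G1 X10.862 Y157.192
G1 X10.655 Y180.643
M5
G00 X304.470 Y177.914
M4 S546
G1 X298.871 Y143.425 F1934
G1 X271.802 Y165.519
G1 X304.470 Y177.914
M5
G00 X0.000 Y0.000

viewBox `0 0 326.114 192.761` with mm width/height → 1 unit = 1 mm. Flip: y_m = 192.761 − y_svg.

**Shape 1** — `<polygon>` closed polygon, stroke `#008000` → score (S546, F1934). Machine vertices: (112.488,89.050) → (296.192,180.310) → (285.947,115.206) → (67.387,129.606) → (84.584,129.775) → (112.488,89.050). Closed: final G1 returns to the first vertex.

**Shape 2** — `<polygon>` regular polygon, stroke `#008000` → score (S546, F1934). Machine vertices: (63.931,127.467) → (41.381,116.631) → (17.774,124.914) → (6.938,147.464) → (15.221,171.071) → (37.771,181.907) → (61.378,173.624) → (72.214,151.074) → (63.931,127.467). Closed: final G1 returns to the first vertex.

**Shape 3** — `<polygon>` regular polygon, stroke `#008000` → score (S546, F1934). Machine vertices: (10.655,180.643) → (34.106,180.850) → (34.313,157.399) → (10.862,157.192) → (10.655,180.643). Closed: final G1 returns to the first vertex.

**Shape 4** — `<polygon>` regular polygon, stroke `#008000` → score (S546, F1934). Machine vertices: (304.470,177.914) → (298.871,143.425) → (271.802,165.519) → (304.470,177.914). Closed: final G1 returns to the first vertex.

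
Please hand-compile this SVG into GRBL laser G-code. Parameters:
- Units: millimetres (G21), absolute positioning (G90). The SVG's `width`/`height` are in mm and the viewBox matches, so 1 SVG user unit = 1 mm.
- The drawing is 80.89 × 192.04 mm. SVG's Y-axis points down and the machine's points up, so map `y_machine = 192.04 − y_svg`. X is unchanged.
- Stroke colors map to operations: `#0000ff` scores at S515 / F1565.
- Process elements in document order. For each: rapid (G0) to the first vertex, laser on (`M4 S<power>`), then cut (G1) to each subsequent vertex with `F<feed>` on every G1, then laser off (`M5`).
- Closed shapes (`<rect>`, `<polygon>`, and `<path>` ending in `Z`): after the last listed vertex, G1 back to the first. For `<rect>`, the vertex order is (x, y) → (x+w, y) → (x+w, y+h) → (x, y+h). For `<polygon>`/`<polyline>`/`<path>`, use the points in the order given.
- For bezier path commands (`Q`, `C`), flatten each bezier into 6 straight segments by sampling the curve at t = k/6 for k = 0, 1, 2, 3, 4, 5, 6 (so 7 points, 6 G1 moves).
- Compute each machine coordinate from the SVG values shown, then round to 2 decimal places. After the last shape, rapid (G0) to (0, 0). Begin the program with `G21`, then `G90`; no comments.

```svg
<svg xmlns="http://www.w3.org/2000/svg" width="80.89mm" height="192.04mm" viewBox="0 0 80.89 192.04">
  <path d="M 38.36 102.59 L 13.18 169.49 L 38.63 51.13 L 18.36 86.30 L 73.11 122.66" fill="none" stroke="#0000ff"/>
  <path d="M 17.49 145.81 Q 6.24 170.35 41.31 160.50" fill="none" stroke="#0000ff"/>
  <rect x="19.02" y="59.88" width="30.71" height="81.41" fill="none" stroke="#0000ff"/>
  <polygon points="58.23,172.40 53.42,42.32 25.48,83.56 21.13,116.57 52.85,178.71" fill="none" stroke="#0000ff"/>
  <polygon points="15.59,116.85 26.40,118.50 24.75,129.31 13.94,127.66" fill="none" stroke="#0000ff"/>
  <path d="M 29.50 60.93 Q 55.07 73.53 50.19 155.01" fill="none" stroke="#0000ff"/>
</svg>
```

G21
G90
G0 X38.36 Y89.45
M4 S515
G1 X13.18 Y22.55 F1565
G1 X38.63 Y140.91 F1565
G1 X18.36 Y105.74 F1565
G1 X73.11 Y69.38 F1565
M5
G0 X17.49 Y46.23
M4 S515
G1 X15.03 Y39.01 F1565
G1 X15.14 Y33.69 F1565
G1 X17.82 Y30.29 F1565
G1 X23.08 Y28.79 F1565
G1 X30.91 Y29.21 F1565
G1 X41.31 Y31.54 F1565
M5
G0 X19.02 Y132.16
M4 S515
G1 X49.73 Y132.16 F1565
G1 X49.73 Y50.75 F1565
G1 X19.02 Y50.75 F1565
G1 X19.02 Y132.16 F1565
M5
G0 X58.23 Y19.64
M4 S515
G1 X53.42 Y149.72 F1565
G1 X25.48 Y108.48 F1565
G1 X21.13 Y75.47 F1565
G1 X52.85 Y13.33 F1565
G1 X58.23 Y19.64 F1565
M5
G0 X15.59 Y75.19
M4 S515
G1 X26.40 Y73.54 F1565
G1 X24.75 Y62.73 F1565
G1 X13.94 Y64.38 F1565
G1 X15.59 Y75.19 F1565
M5
G0 X29.50 Y131.11
M4 S515
G1 X37.18 Y125.00 F1565
G1 X43.16 Y115.06 F1565
G1 X47.46 Y101.29 F1565
G1 X50.06 Y83.70 F1565
G1 X50.97 Y62.28 F1565
G1 X50.19 Y37.03 F1565
M5
G0 X0.00 Y0.00

1 u = 1 mm; y_m = 192.04 − y.

[1] `<path>` open polyline, #0000ff→score S515 F1565: (38.36,89.45) → (13.18,22.55) → (38.63,140.91) → (18.36,105.74) → (73.11,69.38)

[2] `<path>` quadratic bezier, #0000ff→score S515 F1565: (17.49,46.23) → (15.03,39.01) → (15.14,33.69) → (17.82,30.29) → (23.08,28.79) → (30.91,29.21) → (41.31,31.54)

[3] `<rect>` rectangle, #0000ff→score S515 F1565: (19.02,132.16) → (49.73,132.16) → (49.73,50.75) → (19.02,50.75) → (19.02,132.16) (closed)

[4] `<polygon>` closed polygon, #0000ff→score S515 F1565: (58.23,19.64) → (53.42,149.72) → (25.48,108.48) → (21.13,75.47) → (52.85,13.33) → (58.23,19.64) (closed)

[5] `<polygon>` regular polygon, #0000ff→score S515 F1565: (15.59,75.19) → (26.40,73.54) → (24.75,62.73) → (13.94,64.38) → (15.59,75.19) (closed)

[6] `<path>` quadratic bezier, #0000ff→score S515 F1565: (29.50,131.11) → (37.18,125.00) → (43.16,115.06) → (47.46,101.29) → (50.06,83.70) → (50.97,62.28) → (50.19,37.03)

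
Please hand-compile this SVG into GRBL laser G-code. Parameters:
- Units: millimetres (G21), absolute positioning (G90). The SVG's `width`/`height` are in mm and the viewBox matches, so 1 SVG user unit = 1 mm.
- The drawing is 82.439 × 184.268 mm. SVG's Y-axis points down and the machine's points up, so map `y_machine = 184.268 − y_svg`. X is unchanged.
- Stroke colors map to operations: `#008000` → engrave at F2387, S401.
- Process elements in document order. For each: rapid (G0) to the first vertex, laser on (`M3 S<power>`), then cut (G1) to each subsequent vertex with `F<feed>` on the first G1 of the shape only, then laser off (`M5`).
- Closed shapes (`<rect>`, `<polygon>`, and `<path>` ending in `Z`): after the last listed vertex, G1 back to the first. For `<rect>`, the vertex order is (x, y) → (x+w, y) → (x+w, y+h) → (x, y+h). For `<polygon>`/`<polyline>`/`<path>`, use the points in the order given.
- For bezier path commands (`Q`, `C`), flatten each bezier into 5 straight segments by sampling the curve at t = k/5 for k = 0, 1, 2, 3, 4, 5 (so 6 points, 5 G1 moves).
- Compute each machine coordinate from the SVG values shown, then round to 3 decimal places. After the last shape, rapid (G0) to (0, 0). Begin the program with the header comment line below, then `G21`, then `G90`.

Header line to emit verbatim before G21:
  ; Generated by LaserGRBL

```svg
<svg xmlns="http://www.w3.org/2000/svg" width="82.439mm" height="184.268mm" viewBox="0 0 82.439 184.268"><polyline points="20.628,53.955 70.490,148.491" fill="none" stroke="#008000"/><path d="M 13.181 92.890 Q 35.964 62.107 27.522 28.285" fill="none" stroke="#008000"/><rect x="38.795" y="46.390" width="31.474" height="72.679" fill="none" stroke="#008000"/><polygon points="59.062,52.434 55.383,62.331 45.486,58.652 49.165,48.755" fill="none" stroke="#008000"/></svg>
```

; Generated by LaserGRBL
G21
G90
G0 X20.628 Y130.313
M3 S401
G1 X70.490 Y35.777 F2387
M5
G0 X13.181 Y91.378
M3 S401
G1 X21.045 Y103.813 F2387
G1 X26.411 Y116.491
G1 X29.280 Y129.412
G1 X29.650 Y142.576
G1 X27.522 Y155.983
M5
G0 X38.795 Y137.878
M3 S401
G1 X70.269 Y137.878 F2387
G1 X70.269 Y65.199
G1 X38.795 Y65.199
G1 X38.795 Y137.878
M5
G0 X59.062 Y131.834
M3 S401
G1 X55.383 Y121.937 F2387
G1 X45.486 Y125.616
G1 X49.165 Y135.513
G1 X59.062 Y131.834
M5
G0 X0.000 Y0.000

Since the viewBox matches the mm dimensions, user units are millimetres directly. The only transform is the Y-flip y_m = 184.268 − y_svg.

Shape 1 is a line segment drawn with `<polyline>`. Its stroke #008000 means engrave at S401, F2387. After flipping Y the toolpath is (20.628,130.313) → (70.490,35.777).

Shape 2 is a quadratic bezier drawn with `<path>`. Its stroke #008000 means engrave at S401, F2387. After flipping Y the toolpath is (13.181,91.378) → (21.045,103.813) → (26.411,116.491) → (29.280,129.412) → (29.650,142.576) → (27.522,155.983).

Shape 3 is a rectangle drawn with `<rect>`. Its stroke #008000 means engrave at S401, F2387. After flipping Y the toolpath is (38.795,137.878) → (70.269,137.878) → (70.269,65.199) → (38.795,65.199) → (38.795,137.878), returning to the start.

Shape 4 is a regular polygon drawn with `<polygon>`. Its stroke #008000 means engrave at S401, F2387. After flipping Y the toolpath is (59.062,131.834) → (55.383,121.937) → (45.486,125.616) → (49.165,135.513) → (59.062,131.834), returning to the start.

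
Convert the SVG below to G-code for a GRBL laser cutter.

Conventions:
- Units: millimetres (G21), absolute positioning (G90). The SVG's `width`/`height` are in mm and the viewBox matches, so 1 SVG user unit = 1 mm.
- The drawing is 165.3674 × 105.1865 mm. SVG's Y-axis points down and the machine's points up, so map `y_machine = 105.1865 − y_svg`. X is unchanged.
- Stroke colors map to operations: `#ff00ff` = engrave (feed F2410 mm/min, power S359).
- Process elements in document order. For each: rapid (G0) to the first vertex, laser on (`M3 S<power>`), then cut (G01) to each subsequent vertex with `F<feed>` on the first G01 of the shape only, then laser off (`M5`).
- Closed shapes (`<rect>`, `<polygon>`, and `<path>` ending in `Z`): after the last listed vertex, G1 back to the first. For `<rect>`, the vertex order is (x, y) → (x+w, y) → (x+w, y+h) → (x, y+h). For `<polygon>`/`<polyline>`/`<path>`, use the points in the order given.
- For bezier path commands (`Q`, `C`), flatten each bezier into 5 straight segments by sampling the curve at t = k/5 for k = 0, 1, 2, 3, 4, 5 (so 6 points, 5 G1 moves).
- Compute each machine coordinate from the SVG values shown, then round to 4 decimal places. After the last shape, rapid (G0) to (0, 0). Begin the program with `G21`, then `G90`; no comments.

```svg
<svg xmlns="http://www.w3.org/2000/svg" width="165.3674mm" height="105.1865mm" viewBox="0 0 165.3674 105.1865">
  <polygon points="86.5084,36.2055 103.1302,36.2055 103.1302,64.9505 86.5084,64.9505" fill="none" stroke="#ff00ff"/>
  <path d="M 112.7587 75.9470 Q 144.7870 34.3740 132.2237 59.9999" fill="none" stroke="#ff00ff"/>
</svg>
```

G21
G90
G0 X86.5084 Y68.9810
M3 S359
G01 X103.1302 Y68.9810 F2410
G01 X103.1302 Y40.2360
G01 X86.5084 Y40.2360
G01 X86.5084 Y68.9810
M5
G0 X112.7587 Y29.2395
M3 S359
G01 X123.7864 Y43.1807 F2410
G01 X131.2467 Y51.7461
G01 X135.1397 Y54.9355
G01 X135.4654 Y52.7490
G01 X132.2237 Y45.1866
M5
G0 X0.0000 Y0.0000

1 u = 1 mm; y_m = 105.1865 − y.

[1] `<polygon>` rectangle, #ff00ff→engrave S359 F2410: (86.5084,68.9810) → (103.1302,68.9810) → (103.1302,40.2360) → (86.5084,40.2360) → (86.5084,68.9810) (closed)

[2] `<path>` quadratic bezier, #ff00ff→engrave S359 F2410: (112.7587,29.2395) → (123.7864,43.1807) → (131.2467,51.7461) → (135.1397,54.9355) → (135.4654,52.7490) → (132.2237,45.1866)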